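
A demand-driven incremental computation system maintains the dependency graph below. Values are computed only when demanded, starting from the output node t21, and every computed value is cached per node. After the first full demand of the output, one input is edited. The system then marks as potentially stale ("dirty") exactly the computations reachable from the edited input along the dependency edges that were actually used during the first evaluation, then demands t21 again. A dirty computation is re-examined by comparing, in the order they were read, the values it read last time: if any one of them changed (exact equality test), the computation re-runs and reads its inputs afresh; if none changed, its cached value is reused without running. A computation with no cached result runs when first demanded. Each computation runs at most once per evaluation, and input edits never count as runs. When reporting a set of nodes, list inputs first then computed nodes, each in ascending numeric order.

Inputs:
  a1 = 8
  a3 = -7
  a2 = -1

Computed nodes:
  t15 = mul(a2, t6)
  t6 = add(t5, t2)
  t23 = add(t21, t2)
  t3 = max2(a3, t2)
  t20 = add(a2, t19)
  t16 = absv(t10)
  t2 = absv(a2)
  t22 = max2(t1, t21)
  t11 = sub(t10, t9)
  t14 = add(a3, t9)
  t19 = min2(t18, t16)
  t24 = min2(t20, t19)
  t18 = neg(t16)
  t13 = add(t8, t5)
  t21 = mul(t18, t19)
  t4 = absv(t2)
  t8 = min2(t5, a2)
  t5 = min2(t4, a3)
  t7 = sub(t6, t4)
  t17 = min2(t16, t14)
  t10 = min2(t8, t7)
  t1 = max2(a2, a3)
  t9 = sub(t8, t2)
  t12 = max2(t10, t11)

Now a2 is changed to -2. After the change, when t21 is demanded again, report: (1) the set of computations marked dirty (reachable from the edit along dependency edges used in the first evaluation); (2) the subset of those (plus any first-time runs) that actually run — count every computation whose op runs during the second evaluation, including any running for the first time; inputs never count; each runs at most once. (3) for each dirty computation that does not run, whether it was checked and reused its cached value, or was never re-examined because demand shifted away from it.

First evaluation (everything demanded from the output):
  t2 = absv(-1) = 1
  t4 = absv(1) = 1
  t5 = min2(1, -7) = -7
  t6 = add(-7, 1) = -6
  t7 = sub(-6, 1) = -7
  t8 = min2(-7, -1) = -7
  t10 = min2(-7, -7) = -7
  t16 = absv(-7) = 7
  t18 = neg(7) = -7
  t19 = min2(-7, 7) = -7
  t21 = mul(-7, -7) = 49

Propagation after the edit:
  t2: runs — a2 -1->-2; result 2.
  t4: runs — t2 1->2; result 2.
  t5: runs — t4 1->2; result -7 (same value as before).
  t6: runs — t2 1->2; result -5.
  t7: runs — t6 -6->-5; t4 1->2; result -7 (same value as before).
  t8: runs — a2 -1->-2; result -7 (same value as before).
  t10: checked — values it read are unchanged (t8 unchanged, t7 unchanged); reused cached -7 without running.
  t16: checked — values it read are unchanged (t10 unchanged); reused cached 7 without running.
  t18: checked — values it read are unchanged (t16 unchanged); reused cached -7 without running.
  t19: checked — values it read are unchanged (t18 unchanged, t16 unchanged); reused cached -7 without running.
  t21: checked — values it read are unchanged (t18 unchanged, t19 unchanged); reused cached 49 without running.

Key observation: the cutoff stops propagation at t10 — its inputs' values are unchanged, so it reuses its cache.

Marked dirty: t2, t4, t5, t6, t7, t8, t10, t16, t18, t19, t21.
Computations that run: t2, t4, t5, t6, t7, t8 — 6 in total.
Checked but reused from cache: t10, t16, t18, t19, t21.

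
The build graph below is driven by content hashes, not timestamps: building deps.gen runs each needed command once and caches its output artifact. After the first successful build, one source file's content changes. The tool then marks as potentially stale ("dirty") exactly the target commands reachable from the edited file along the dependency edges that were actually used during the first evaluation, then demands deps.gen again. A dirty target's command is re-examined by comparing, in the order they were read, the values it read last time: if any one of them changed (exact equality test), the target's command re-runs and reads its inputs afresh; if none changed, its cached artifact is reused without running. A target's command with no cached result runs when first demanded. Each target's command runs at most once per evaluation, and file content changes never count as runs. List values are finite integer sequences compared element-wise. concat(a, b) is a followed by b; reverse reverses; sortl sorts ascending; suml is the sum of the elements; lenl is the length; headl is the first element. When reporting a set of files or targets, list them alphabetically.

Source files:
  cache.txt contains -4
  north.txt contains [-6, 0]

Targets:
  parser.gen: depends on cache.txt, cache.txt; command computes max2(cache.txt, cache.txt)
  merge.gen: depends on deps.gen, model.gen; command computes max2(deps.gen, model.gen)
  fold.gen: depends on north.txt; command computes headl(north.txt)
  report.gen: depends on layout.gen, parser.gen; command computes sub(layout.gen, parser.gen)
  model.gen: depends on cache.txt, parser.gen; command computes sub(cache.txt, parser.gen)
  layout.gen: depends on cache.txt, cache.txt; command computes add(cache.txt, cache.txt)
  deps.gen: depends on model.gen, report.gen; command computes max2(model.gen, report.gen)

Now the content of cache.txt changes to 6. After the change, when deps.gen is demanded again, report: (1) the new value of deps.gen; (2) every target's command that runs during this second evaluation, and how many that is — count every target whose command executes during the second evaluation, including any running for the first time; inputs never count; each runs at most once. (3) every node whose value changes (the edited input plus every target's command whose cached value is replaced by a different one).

Initial pass — values computed on the first demand:
  layout.gen = add(-4, -4) = -8
  parser.gen = max2(-4, -4) = -4
  model.gen = sub(-4, -4) = 0
  report.gen = sub(-8, -4) = -4
  deps.gen = max2(0, -4) = 0

Second demand — change propagation:
  layout.gen: re-runs because cache.txt -4->6; cache.txt -4->6; new result 12.
  parser.gen: re-runs because cache.txt -4->6; cache.txt -4->6; new result 6.
  model.gen: re-runs because cache.txt -4->6; parser.gen -4->6; new result 0 (unchanged).
  report.gen: re-runs because layout.gen -8->12; parser.gen -4->6; new result 6.
  deps.gen: re-runs because report.gen -4->6; new result 6.

deps.gen now evaluates to 6.
Run set: deps.gen, layout.gen, model.gen, parser.gen, report.gen (5 run).
Changed values: cache.txt, deps.gen, layout.gen, parser.gen, report.gen.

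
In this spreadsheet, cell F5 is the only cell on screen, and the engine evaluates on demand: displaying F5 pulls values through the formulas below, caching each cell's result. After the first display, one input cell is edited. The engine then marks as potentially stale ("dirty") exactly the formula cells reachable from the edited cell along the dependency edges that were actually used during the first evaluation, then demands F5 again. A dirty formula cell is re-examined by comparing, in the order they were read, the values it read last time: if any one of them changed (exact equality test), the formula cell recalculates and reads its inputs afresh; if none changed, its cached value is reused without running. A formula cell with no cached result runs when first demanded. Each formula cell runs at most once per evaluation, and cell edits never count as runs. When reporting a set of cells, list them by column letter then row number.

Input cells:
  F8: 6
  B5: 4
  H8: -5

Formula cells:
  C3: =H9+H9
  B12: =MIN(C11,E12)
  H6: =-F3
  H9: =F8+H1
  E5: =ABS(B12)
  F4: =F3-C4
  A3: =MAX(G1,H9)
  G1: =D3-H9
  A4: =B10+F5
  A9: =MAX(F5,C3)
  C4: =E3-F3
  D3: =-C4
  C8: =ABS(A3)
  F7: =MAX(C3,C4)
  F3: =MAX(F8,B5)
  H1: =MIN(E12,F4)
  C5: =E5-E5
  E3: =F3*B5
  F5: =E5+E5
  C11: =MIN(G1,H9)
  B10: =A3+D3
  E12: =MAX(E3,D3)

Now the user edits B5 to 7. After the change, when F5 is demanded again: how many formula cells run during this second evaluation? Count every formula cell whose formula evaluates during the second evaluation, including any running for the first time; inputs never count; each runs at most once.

Initial pass — values computed on the first demand:
  F3 = MAX(6, 4) = 6
  E3 = 6 * 4 = 24
  C4 = 24 - 6 = 18
  D3 = -(18) = -18
  E12 = MAX(24, -18) = 24
  F4 = 6 - 18 = -12
  H1 = MIN(24, -12) = -12
  H9 = 6 + -12 = -6
  G1 = -18 - -6 = -12
  C11 = MIN(-12, -6) = -12
  B12 = MIN(-12, 24) = -12
  E5 = ABS(-12) = 12
  F5 = 12 + 12 = 24

Second demand — change propagation:
  F3: re-runs because B5 4->7; new result 7.
  E3: re-runs because F3 6->7; B5 4->7; new result 49.
  C4: re-runs because E3 24->49; F3 6->7; new result 42.
  D3: re-runs because C4 18->42; new result -42.
  E12: re-runs because E3 24->49; D3 -18->-42; new result 49.
  F4: re-runs because F3 6->7; C4 18->42; new result -35.
  H1: re-runs because E12 24->49; F4 -12->-35; new result -35.
  H9: re-runs because H1 -12->-35; new result -29.
  G1: re-runs because D3 -18->-42; H9 -6->-29; new result -13.
  C11: re-runs because G1 -12->-13; H9 -6->-29; new result -29.
  B12: re-runs because C11 -12->-29; E12 24->49; new result -29.
  E5: re-runs because B12 -12->-29; new result 29.
  F5: re-runs because E5 12->29; E5 12->29; new result 58.

Run set: B12, C4, C11, D3, E3, E5, E12, F3, F4, F5, G1, H1, H9 (13 run).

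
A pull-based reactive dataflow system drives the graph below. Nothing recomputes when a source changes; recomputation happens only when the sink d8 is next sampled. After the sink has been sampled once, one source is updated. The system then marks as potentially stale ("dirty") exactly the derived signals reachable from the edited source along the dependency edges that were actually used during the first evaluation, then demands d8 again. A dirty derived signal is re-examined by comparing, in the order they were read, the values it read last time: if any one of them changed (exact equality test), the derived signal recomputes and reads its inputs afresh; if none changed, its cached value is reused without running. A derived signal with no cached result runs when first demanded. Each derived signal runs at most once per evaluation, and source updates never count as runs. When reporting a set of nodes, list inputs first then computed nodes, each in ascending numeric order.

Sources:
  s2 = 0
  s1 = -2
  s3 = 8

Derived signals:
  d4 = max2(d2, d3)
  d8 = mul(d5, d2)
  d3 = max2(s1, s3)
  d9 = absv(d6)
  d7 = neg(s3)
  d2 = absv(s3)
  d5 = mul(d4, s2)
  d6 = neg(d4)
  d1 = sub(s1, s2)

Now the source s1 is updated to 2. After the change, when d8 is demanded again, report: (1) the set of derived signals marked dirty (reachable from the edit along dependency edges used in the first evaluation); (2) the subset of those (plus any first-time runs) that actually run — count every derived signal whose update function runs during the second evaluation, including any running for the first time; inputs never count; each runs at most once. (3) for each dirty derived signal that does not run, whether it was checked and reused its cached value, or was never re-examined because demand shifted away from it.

Marked dirty: d3, d4, d5, d8.
Derived signals that run: d3 — 1 in total.
Checked but reused from cache: d4, d5, d8.
Key observation: the change is absorbed at d3 — it re-runs but produces the same value, and the output's value is unchanged.

First evaluation (everything demanded from the output):
  d2 = absv(8) = 8
  d3 = max2(-2, 8) = 8
  d4 = max2(8, 8) = 8
  d5 = mul(8, 0) = 0
  d8 = mul(0, 8) = 0

Propagation after the edit:
  d3: runs — s1 -2->2; result 8 (same value as before).
  d4: checked — values it read are unchanged (d2 unchanged, d3 unchanged); reused cached 8 without running.
  d5: checked — values it read are unchanged (d4 unchanged, s2 unchanged); reused cached 0 without running.
  d8: checked — values it read are unchanged (d5 unchanged, d2 unchanged); reused cached 0 without running.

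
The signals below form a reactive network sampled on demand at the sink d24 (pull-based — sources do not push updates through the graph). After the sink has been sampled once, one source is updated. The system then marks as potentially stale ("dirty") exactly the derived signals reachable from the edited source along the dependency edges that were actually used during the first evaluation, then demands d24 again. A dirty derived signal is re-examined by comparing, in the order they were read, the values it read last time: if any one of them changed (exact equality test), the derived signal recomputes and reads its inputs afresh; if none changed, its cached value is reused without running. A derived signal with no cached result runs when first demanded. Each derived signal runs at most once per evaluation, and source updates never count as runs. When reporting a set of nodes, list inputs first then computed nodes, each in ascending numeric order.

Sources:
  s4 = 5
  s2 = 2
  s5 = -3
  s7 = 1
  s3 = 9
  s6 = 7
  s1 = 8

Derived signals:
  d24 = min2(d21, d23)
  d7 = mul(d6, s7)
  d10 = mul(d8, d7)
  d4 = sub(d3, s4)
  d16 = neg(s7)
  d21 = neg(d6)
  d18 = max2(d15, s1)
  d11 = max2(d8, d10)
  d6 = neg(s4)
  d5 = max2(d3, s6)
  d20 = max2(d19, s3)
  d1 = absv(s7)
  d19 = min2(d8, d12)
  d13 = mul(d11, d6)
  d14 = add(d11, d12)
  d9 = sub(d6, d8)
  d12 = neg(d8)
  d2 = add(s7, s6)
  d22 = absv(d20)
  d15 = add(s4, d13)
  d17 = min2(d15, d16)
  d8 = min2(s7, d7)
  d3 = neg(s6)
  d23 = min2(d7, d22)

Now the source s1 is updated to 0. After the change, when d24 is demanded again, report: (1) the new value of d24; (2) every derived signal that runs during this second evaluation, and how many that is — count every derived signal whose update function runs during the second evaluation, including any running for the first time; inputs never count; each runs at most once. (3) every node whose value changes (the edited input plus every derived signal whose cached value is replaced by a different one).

d24 now evaluates to -5.
Run set: none (0 run).
Changed values: s1.
The important point: nothing the output needs ever reads s1, so the edit is invisible to it.

Initial pass — values computed on the first demand:
  d6 = neg(5) = -5
  d7 = mul(-5, 1) = -5
  d8 = min2(1, -5) = -5
  d12 = neg(-5) = 5
  d19 = min2(-5, 5) = -5
  d20 = max2(-5, 9) = 9
  d21 = neg(-5) = 5
  d22 = absv(9) = 9
  d23 = min2(-5, 9) = -5
  d24 = min2(5, -5) = -5

Second demand — change propagation:
  no demanded computation ever read s1, so the edit dirties nothing and nothing runs.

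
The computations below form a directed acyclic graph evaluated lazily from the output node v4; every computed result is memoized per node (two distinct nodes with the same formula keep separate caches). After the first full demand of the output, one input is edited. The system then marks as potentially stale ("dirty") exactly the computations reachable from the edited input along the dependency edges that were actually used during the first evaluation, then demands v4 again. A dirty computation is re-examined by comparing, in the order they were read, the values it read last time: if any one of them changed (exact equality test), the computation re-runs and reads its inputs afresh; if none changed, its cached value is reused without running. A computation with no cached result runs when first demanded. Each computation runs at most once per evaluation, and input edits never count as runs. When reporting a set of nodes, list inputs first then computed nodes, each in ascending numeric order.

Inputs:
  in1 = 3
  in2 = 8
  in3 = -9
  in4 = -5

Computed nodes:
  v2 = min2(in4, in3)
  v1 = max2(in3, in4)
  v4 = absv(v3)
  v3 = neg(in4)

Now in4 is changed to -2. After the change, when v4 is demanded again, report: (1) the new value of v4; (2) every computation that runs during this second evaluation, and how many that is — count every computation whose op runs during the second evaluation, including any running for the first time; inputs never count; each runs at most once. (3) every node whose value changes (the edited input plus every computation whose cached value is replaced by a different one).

Demanding v4 again yields 2.
2 computations run: v3, v4.
The nodes whose values change: in4, v3, v4.

First demand of the output computes:
  v3 = neg(-5) = 5
  v4 = absv(5) = 5

After the edit, cleaning proceeds:
  v3: a read changed (in4 -5->-2) — executes, giving 2.
  v4: a read changed (v3 5->2) — executes, giving 2.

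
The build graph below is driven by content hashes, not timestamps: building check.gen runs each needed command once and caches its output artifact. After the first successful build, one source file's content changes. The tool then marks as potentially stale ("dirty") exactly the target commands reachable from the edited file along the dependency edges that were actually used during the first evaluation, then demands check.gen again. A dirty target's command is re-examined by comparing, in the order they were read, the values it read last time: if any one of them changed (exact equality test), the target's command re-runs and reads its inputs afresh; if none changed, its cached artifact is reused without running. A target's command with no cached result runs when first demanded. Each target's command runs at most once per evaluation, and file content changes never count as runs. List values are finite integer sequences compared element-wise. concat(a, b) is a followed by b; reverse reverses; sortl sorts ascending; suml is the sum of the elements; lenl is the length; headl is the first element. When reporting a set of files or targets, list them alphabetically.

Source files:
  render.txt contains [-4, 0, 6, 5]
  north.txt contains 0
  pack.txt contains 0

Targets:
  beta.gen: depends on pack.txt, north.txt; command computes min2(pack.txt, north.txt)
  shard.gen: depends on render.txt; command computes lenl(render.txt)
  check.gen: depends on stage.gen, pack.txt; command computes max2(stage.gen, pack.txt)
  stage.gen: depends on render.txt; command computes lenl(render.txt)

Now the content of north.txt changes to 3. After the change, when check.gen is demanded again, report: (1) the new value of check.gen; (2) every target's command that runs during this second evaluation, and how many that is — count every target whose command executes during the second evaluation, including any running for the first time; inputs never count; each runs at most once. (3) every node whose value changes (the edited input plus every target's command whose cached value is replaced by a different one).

check.gen now evaluates to 4.
Run set: none (0 run).
Changed values: north.txt.
The important point: nothing the output needs ever reads north.txt, so the edit is invisible to it.

Initial pass — values computed on the first demand:
  stage.gen = lenl([-4, 0, 6, 5]) = 4
  check.gen = max2(4, 0) = 4

Second demand — change propagation:
  no demanded computation ever read north.txt, so the edit dirties nothing and nothing runs.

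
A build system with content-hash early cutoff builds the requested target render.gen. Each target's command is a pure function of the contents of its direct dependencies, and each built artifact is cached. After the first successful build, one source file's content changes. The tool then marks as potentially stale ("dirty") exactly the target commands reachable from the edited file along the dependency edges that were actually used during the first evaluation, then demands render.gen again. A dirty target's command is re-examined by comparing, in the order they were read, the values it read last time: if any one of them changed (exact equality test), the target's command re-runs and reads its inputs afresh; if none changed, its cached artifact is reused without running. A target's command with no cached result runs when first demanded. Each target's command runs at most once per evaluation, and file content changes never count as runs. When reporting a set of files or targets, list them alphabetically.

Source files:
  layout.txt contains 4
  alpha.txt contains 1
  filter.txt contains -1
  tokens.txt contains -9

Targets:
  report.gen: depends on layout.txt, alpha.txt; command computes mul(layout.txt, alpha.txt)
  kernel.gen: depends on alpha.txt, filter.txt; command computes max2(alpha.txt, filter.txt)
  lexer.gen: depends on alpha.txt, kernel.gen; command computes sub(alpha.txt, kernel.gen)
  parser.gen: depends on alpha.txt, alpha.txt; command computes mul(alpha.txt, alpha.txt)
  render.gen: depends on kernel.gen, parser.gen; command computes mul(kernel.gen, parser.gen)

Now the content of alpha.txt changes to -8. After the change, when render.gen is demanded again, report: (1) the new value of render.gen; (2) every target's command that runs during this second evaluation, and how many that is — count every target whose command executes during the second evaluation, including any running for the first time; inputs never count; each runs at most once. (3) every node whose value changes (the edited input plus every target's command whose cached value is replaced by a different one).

First evaluation (everything demanded from the output):
  kernel.gen = max2(1, -1) = 1
  parser.gen = mul(1, 1) = 1
  render.gen = mul(1, 1) = 1

Propagation after the edit:
  kernel.gen: runs — alpha.txt 1->-8; result -1.
  parser.gen: runs — alpha.txt 1->-8; alpha.txt 1->-8; result 64.
  render.gen: runs — kernel.gen 1->-1; parser.gen 1->64; result -64.

New value of render.gen: -64.
Target commands that run: kernel.gen, parser.gen, render.gen — 3 in total.
Values that change: alpha.txt, kernel.gen, parser.gen, render.gen.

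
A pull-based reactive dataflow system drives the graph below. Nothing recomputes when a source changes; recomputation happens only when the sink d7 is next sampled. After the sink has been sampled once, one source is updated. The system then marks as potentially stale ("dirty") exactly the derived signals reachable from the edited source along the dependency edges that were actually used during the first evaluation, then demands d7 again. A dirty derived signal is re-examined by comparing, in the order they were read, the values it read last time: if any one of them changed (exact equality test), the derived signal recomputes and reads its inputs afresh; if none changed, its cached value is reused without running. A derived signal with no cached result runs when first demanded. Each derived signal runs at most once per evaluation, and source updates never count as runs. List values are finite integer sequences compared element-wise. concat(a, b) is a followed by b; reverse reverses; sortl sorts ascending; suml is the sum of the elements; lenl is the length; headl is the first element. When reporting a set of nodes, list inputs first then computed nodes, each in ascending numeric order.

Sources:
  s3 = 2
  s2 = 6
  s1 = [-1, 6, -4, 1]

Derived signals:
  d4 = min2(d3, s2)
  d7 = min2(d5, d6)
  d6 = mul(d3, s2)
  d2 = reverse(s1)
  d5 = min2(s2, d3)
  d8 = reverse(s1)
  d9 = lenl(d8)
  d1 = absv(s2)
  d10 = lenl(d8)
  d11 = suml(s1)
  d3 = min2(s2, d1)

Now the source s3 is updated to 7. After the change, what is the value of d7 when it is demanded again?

New value of d7: 6.
Key observation: s3 is never demanded by the output, so the edit triggers no recomputation at all.

First evaluation (everything demanded from the output):
  d1 = absv(6) = 6
  d3 = min2(6, 6) = 6
  d5 = min2(6, 6) = 6
  d6 = mul(6, 6) = 36
  d7 = min2(6, 36) = 6

Propagation after the edit:
  s3 feeds no computation that the output demands — nothing is marked dirty and nothing runs.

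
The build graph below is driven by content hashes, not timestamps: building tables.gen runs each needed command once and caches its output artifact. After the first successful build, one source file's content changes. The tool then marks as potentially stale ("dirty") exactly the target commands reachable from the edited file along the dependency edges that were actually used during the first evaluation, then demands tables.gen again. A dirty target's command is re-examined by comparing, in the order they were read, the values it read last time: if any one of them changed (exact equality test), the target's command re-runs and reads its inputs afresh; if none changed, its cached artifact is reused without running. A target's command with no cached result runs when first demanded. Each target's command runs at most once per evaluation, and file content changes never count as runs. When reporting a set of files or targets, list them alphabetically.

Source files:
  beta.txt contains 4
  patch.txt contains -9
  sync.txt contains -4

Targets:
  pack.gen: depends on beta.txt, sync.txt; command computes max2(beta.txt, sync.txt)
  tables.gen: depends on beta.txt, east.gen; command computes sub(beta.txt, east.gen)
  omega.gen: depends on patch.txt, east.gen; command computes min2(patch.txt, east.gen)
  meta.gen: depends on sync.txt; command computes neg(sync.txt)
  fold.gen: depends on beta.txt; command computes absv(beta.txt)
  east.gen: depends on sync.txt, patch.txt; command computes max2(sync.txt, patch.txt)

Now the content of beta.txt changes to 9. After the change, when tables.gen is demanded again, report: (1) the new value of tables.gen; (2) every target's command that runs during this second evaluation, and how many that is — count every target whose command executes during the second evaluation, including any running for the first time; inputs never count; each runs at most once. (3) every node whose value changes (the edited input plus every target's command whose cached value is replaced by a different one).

tables.gen now evaluates to 13.
Run set: tables.gen (1 run).
Changed values: beta.txt, tables.gen.

Initial pass — values computed on the first demand:
  east.gen = max2(-4, -9) = -4
  tables.gen = sub(4, -4) = 8

Second demand — change propagation:
  tables.gen: re-runs because beta.txt 4->9; new result 13.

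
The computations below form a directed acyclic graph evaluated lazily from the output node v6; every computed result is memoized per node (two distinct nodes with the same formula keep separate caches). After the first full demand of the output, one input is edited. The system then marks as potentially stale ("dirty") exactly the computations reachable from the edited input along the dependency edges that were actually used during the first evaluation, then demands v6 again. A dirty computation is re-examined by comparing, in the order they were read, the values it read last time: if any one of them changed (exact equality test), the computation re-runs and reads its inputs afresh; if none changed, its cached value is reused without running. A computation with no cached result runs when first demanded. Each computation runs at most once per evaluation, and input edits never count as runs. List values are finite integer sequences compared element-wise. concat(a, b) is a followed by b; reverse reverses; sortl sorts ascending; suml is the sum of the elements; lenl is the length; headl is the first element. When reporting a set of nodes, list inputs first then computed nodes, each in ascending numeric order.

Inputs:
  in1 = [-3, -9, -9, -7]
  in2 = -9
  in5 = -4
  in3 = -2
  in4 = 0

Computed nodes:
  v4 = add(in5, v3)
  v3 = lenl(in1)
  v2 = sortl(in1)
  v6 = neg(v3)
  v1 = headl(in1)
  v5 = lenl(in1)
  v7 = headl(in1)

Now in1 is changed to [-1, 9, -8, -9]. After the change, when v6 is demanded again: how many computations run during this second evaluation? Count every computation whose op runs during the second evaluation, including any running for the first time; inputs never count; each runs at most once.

1 computations run: v3.
Note the absorption at v3: it re-runs yet its value is the same, leaving the output's value untouched.

First demand of the output computes:
  v3 = lenl([-3, -9, -9, -7]) = 4
  v6 = neg(4) = -4

After the edit, cleaning proceeds:
  v3: a read changed (in1 [-3, -9, -9, -7]->[-1, 9, -8, -9]) — executes, giving 4 — identical to its old value.
  v6: dirty, but its reads are unchanged (v3 unchanged); cached -4 stands.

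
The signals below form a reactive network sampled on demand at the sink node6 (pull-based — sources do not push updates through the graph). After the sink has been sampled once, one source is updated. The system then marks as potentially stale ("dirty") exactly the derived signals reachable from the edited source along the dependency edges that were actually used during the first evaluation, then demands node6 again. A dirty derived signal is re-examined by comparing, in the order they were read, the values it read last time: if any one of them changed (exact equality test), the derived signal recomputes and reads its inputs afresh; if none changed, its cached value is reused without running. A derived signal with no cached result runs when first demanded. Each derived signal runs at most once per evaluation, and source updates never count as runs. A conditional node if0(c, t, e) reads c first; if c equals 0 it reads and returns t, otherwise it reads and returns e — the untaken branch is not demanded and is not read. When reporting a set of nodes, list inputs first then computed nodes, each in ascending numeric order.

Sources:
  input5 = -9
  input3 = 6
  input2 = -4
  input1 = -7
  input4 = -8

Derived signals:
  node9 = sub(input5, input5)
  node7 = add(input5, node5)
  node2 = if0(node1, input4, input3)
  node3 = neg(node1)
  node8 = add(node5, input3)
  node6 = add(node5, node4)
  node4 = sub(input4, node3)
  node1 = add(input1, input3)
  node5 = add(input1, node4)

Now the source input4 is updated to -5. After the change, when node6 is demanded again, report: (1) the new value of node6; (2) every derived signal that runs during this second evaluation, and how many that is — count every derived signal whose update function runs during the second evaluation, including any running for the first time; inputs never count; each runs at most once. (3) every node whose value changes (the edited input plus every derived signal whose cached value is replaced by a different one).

Initial pass — values computed on the first demand:
  node1 = add(-7, 6) = -1
  node3 = neg(-1) = 1
  node4 = sub(-8, 1) = -9
  node5 = add(-7, -9) = -16
  node6 = add(-16, -9) = -25

Second demand — change propagation:
  node4: re-runs because input4 -8->-5; new result -6.
  node5: re-runs because node4 -9->-6; new result -13.
  node6: re-runs because node5 -16->-13; node4 -9->-6; new result -19.

node6 now evaluates to -19.
Run set: node4, node5, node6 (3 run).
Changed values: input4, node4, node5, node6.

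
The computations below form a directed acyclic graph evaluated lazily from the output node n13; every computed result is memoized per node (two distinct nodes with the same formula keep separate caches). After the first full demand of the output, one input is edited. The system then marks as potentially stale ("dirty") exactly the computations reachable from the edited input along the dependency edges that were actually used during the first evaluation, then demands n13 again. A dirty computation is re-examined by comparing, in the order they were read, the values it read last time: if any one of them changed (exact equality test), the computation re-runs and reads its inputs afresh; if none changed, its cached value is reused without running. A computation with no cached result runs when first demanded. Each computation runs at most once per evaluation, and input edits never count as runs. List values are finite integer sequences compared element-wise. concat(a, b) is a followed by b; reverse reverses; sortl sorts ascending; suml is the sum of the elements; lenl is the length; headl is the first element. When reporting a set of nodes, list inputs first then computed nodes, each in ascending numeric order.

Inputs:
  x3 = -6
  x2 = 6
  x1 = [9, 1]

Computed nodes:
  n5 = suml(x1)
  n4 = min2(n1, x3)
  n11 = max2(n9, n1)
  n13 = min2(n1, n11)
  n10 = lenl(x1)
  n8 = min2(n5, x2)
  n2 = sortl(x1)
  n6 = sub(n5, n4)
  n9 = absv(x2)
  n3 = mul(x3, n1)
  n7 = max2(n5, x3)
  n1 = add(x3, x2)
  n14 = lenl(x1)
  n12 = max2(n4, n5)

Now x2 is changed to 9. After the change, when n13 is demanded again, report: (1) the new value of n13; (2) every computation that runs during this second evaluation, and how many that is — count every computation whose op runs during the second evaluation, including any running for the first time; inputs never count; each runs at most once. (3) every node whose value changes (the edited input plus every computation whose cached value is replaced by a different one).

Demanding n13 again yields 3.
4 computations run: n1, n9, n11, n13.
The nodes whose values change: x2, n1, n9, n11, n13.

First demand of the output computes:
  n1 = add(-6, 6) = 0
  n9 = absv(6) = 6
  n11 = max2(6, 0) = 6
  n13 = min2(0, 6) = 0

After the edit, cleaning proceeds:
  n1: a read changed (x2 6->9) — executes, giving 3.
  n9: a read changed (x2 6->9) — executes, giving 9.
  n11: a read changed (n9 6->9; n1 0->3) — executes, giving 9.
  n13: a read changed (n1 0->3; n11 6->9) — executes, giving 3.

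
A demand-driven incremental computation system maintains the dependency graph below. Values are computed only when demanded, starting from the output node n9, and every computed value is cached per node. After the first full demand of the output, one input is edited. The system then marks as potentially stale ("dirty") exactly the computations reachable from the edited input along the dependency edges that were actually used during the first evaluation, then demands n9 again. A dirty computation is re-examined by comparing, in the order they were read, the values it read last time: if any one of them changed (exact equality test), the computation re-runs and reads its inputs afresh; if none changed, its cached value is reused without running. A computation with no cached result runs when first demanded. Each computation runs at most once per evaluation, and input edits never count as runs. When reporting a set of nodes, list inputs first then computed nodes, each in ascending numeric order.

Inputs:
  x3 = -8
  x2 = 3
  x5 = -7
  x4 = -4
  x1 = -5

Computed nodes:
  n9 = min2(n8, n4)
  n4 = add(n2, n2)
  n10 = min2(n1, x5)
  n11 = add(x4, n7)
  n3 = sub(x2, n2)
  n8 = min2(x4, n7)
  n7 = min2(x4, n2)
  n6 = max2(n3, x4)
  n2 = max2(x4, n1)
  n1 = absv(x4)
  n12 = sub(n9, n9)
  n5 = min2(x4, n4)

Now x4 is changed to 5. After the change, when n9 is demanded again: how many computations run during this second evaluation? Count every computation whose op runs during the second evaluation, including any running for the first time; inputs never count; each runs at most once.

First evaluation (everything demanded from the output):
  n1 = absv(-4) = 4
  n2 = max2(-4, 4) = 4
  n4 = add(4, 4) = 8
  n7 = min2(-4, 4) = -4
  n8 = min2(-4, -4) = -4
  n9 = min2(-4, 8) = -4

Propagation after the edit:
  n1: runs — x4 -4->5; result 5.
  n2: runs — x4 -4->5; n1 4->5; result 5.
  n4: runs — n2 4->5; n2 4->5; result 10.
  n7: runs — x4 -4->5; n2 4->5; result 5.
  n8: runs — x4 -4->5; n7 -4->5; result 5.
  n9: runs — n8 -4->5; n4 8->10; result 5.

Computations that run: n1, n2, n4, n7, n8, n9 — 6 in total.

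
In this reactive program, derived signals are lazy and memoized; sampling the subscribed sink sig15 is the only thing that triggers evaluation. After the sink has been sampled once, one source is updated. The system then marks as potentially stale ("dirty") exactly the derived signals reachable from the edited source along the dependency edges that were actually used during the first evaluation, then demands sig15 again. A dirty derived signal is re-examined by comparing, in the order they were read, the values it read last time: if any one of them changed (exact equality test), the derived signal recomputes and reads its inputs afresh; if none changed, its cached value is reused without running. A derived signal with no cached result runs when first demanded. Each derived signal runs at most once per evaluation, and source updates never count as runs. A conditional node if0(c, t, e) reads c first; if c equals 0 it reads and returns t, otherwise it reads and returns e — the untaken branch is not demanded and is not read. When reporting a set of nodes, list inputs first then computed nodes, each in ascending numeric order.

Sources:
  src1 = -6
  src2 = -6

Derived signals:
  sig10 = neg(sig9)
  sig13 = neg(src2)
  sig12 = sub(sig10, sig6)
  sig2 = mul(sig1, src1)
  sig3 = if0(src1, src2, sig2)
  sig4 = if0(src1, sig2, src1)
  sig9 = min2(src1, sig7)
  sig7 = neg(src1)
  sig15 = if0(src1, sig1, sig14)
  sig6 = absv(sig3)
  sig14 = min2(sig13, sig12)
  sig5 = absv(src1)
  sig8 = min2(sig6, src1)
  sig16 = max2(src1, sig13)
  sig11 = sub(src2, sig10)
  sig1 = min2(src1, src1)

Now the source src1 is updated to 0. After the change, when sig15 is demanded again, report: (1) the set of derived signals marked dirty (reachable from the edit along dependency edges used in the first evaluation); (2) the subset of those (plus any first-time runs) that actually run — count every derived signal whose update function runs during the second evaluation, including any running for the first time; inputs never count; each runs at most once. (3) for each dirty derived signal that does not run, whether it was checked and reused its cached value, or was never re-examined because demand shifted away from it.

First demand of the output computes:
  sig1 = min2(-6, -6) = -6
  sig2 = mul(-6, -6) = 36
  sig3 = if0(src1=-6 -> else branch sig2) = 36
  sig6 = absv(36) = 36
  sig7 = neg(-6) = 6
  sig9 = min2(-6, 6) = -6
  sig10 = neg(-6) = 6
  sig12 = sub(6, 36) = -30
  sig13 = neg(-6) = 6
  sig14 = min2(6, -30) = -30
  sig15 = if0(src1=-6 -> else branch sig14) = -30

After the edit, cleaning proceeds:
  sig1: a read changed (src1 -6->0; src1 -6->0) — executes, giving 0.
  sig2: stays stale; no demand reaches it after the flip.
  sig3: stays stale; no demand reaches it after the flip.
  sig6: stays stale; no demand reaches it after the flip.
  sig7: stays stale; no demand reaches it after the flip.
  sig9: stays stale; no demand reaches it after the flip.
  sig10: stays stale; no demand reaches it after the flip.
  sig12: stays stale; no demand reaches it after the flip.
  sig14: stays stale; no demand reaches it after the flip.
  sig15: a read changed (src1 -6->0) — executes, giving 0.

Note the branch switch — demand abandons sig2, sig3, sig6, sig7, sig9, sig10, sig12, sig14, which are never re-examined.

The edit dirties: sig1, sig2, sig3, sig6, sig7, sig9, sig10, sig12, sig14, sig15.
2 derived signals run: sig1, sig15.
Unvisited dirty nodes (no longer demanded): sig2, sig3, sig6, sig7, sig9, sig10, sig12, sig14.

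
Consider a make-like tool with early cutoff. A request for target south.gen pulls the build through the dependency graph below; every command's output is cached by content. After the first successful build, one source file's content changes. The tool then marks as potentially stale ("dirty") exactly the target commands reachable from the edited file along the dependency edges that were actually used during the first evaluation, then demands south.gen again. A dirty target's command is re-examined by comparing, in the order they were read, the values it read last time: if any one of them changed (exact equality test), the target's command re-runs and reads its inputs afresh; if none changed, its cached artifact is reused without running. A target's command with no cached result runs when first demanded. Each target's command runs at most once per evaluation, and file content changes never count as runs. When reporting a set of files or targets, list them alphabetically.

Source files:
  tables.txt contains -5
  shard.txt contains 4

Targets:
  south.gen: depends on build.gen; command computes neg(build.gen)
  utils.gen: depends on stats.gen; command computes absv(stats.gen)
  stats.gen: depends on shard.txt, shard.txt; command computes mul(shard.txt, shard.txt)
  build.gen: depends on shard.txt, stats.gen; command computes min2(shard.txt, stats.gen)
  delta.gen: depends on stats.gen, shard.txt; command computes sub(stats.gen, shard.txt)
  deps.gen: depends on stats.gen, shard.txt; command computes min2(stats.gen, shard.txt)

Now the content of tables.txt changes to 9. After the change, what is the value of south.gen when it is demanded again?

Demanding south.gen again yields -4.
Note the shortcut — nothing in the graph depends on tables.txt at all, so no recomputation happens.

First demand of the output computes:
  stats.gen = mul(4, 4) = 16
  build.gen = min2(4, 16) = 4
  south.gen = neg(4) = -4

After the edit, cleaning proceeds:
  no node depends on tables.txt at all; the second demand re-runs nothing.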